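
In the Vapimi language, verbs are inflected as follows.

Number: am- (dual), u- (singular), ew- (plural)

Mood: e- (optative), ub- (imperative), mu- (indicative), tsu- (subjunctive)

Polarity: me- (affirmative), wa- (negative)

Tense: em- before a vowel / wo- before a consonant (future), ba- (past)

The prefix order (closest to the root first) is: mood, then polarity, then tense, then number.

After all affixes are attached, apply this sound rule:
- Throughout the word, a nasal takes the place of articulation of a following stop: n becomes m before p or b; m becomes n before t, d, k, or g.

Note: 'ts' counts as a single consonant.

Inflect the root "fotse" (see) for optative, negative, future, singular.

uwowaefotse

Attach mood optative e- → efotse.
Attach polarity negative wa- → waefotse.
Attach tense future wo- (before consonant 'w') → wowaefotse.
Attach number singular u- → uwowaefotse.
Nasal assimilation: no change.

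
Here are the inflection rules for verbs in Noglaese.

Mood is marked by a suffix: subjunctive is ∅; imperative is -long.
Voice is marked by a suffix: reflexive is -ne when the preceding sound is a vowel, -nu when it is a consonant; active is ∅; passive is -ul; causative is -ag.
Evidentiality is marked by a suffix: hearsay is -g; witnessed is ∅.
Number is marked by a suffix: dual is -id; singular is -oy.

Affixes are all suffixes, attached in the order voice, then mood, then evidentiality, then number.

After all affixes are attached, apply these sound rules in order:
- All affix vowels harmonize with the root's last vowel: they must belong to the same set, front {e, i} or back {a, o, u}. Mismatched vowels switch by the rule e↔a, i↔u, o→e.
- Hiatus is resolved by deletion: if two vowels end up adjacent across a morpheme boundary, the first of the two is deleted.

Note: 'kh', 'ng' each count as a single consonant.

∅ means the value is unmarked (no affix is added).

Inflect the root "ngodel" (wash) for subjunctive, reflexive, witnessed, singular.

ngodelney

Attach voice reflexive -nu (after consonant 'l') → ngodelnu.
mood = subjunctive: zero marking, form stays ngodelnu.
evidentiality = witnessed: zero marking, form stays ngodelnu.
Attach number singular -oy → ngodelnuoy.
Apply vowel harmony: ngodelnuoy → ngodelniey.
Apply vowel deletion: ngodelniey → ngodelney.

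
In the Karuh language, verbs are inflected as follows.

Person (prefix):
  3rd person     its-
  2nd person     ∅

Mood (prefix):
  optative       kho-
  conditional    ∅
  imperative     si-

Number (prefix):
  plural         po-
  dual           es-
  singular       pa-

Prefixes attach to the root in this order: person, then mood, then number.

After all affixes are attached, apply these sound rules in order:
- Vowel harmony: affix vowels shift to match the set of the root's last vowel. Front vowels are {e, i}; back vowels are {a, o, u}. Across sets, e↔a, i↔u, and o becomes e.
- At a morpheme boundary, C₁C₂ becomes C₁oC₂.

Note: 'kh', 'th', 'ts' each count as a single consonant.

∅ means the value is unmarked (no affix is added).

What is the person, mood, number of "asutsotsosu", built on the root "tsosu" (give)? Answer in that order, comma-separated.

3rd person, conditional, dual

Segment: es-its-tsosu.
person: its- → 3rd person.
mood: ∅ → conditional.
number: es- → dual.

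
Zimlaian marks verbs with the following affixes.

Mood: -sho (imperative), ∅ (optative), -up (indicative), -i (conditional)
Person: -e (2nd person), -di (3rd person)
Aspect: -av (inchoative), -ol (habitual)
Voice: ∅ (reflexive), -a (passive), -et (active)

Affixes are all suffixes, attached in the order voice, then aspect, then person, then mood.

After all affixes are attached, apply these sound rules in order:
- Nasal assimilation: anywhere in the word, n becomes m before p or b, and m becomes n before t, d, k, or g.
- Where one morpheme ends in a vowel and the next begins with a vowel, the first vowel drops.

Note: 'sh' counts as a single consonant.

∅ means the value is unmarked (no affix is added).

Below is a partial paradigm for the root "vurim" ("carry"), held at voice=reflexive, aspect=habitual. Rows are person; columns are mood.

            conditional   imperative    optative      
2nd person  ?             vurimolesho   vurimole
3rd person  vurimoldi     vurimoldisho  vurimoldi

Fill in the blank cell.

voice = reflexive: zero marking, form stays vurim.
Attach aspect habitual -ol → vurimol.
Attach person 2nd person -e → vurimole.
Attach mood conditional -i → vurimolei.
Nasal assimilation: no change.
Apply vowel deletion: vurimolei → vurimoli.

vurimoli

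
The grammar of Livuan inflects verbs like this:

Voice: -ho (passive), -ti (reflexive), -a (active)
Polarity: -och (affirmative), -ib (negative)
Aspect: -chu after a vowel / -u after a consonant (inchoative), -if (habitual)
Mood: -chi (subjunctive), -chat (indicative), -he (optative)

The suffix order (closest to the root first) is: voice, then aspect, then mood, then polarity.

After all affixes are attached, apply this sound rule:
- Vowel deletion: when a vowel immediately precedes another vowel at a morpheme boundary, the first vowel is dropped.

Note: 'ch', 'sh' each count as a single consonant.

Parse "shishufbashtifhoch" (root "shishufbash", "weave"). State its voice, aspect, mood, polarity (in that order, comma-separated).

reflexive, habitual, optative, affirmative

Segment: shishufbash-ti-if-he-och.
voice: -ti → reflexive.
aspect: -if → habitual.
mood: -he → optative.
polarity: -och → affirmative.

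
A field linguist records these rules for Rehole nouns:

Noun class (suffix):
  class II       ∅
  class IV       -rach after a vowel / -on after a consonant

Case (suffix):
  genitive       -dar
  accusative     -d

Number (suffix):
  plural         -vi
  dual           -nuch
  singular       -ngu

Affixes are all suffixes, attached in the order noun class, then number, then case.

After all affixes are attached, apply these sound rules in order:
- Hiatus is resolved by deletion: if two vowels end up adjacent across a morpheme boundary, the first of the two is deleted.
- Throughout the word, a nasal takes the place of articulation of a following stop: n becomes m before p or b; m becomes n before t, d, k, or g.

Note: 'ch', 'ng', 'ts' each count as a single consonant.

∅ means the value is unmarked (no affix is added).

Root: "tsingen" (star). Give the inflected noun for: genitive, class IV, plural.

Attach noun class class IV -on (after consonant 'n') → tsingenon.
Attach number plural -vi → tsingenonvi.
Attach case genitive -dar → tsingenonvidar.
Vowel deletion: no change.
Nasal assimilation: no change.

tsingenonvidar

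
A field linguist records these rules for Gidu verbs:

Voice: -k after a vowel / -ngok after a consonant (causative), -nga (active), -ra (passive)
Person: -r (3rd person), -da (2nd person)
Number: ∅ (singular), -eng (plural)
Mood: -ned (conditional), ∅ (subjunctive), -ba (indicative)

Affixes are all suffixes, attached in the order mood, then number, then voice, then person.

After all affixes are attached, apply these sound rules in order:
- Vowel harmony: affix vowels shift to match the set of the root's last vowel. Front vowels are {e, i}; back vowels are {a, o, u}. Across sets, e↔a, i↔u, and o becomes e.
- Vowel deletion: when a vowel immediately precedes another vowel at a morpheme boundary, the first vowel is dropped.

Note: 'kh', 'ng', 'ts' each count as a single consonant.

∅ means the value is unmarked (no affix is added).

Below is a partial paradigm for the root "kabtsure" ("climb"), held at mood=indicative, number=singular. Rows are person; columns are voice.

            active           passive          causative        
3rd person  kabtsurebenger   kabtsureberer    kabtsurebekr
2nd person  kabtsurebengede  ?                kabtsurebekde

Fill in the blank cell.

kabtsureberede

Attach mood indicative -ba → kabtsureba.
number = singular: zero marking, form stays kabtsureba.
Attach voice passive -ra → kabtsurebara.
Attach person 2nd person -da → kabtsurebarada.
Apply vowel harmony: kabtsurebarada → kabtsureberede.
Vowel deletion: no change.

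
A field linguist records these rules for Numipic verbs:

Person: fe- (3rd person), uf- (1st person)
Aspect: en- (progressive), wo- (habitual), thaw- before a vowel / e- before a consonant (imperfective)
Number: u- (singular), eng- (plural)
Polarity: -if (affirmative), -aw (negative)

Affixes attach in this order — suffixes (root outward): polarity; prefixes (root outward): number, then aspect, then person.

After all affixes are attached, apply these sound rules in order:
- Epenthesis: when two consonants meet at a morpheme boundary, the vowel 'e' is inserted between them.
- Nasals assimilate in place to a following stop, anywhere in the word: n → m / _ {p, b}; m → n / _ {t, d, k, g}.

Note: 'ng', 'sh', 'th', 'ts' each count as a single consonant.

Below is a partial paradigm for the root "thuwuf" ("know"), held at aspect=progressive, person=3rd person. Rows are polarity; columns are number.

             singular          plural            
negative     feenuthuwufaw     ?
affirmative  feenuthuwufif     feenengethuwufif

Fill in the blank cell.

Attach number plural eng- → engthuwuf.
Attach aspect progressive en- → enengthuwuf.
Attach person 3rd person fe- → feenengthuwuf.
Attach polarity negative -aw → feenengthuwufaw.
Apply epenthesis: feenengthuwufaw → feenengethuwufaw.
Nasal assimilation: no change.

feenengethuwufaw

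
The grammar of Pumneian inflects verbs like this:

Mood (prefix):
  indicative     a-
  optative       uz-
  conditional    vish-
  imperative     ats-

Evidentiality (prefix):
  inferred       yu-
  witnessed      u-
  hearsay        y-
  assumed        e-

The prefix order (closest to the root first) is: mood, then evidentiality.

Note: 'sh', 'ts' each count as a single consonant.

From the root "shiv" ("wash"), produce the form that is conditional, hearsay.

yvishshiv

Attach mood conditional vish- → vishshiv.
Attach evidentiality hearsay y- → yvishshiv.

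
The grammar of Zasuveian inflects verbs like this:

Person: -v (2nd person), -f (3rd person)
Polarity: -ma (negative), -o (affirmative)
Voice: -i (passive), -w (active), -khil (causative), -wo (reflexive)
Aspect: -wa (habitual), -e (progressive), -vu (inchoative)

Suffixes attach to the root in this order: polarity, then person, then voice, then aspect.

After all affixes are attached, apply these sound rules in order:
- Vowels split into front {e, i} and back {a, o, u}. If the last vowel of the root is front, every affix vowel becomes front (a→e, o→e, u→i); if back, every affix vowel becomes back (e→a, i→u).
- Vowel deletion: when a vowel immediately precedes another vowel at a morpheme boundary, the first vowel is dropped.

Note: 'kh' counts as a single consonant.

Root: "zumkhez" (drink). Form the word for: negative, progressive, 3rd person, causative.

zumkhezmefkhile

Attach polarity negative -ma → zumkhezma.
Attach person 3rd person -f → zumkhezmaf.
Attach voice causative -khil → zumkhezmafkhil.
Attach aspect progressive -e → zumkhezmafkhile.
Apply vowel harmony: zumkhezmafkhile → zumkhezmefkhile.
Vowel deletion: no change.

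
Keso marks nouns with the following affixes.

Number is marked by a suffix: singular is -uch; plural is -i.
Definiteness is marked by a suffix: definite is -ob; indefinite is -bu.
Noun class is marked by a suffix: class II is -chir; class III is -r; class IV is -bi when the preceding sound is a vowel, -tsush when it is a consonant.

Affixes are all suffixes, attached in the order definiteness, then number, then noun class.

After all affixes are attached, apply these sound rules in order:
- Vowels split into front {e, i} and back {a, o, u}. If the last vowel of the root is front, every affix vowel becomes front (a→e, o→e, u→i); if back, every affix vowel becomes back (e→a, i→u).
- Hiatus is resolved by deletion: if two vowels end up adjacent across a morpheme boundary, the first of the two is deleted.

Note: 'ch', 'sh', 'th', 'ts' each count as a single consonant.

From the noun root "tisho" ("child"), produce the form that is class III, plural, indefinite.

Attach definiteness indefinite -bu → tishobu.
Attach number plural -i → tishobui.
Attach noun class class III -r → tishobuir.
Apply vowel harmony: tishobuir → tishobuur.
Apply vowel deletion: tishobuur → tishobur.

tishobur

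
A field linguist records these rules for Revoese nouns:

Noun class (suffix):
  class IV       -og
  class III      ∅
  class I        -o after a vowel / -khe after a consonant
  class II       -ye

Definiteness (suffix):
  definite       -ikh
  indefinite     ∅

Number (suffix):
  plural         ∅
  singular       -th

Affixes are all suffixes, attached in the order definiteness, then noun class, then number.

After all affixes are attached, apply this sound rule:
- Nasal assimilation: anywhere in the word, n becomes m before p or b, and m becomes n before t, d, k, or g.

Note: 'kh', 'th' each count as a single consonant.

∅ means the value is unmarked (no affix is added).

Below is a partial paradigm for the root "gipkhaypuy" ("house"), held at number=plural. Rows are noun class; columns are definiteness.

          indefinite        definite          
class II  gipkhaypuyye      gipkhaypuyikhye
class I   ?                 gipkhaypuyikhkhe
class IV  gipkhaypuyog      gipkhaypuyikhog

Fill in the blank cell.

gipkhaypuykhe

definiteness = indefinite: zero marking, form stays gipkhaypuy.
Attach noun class class I -khe (after consonant 'y') → gipkhaypuykhe.
number = plural: zero marking, form stays gipkhaypuykhe.
Nasal assimilation: no change.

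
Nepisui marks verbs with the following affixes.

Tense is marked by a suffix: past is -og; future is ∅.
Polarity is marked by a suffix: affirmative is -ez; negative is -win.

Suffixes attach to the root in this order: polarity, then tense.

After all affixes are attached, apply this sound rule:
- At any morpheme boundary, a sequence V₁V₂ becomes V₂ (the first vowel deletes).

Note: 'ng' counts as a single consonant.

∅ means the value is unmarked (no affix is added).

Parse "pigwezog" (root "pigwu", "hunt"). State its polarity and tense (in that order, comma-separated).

affirmative, past

Segment: pigwu-ez-og.
polarity: -ez → affirmative.
tense: -og → past.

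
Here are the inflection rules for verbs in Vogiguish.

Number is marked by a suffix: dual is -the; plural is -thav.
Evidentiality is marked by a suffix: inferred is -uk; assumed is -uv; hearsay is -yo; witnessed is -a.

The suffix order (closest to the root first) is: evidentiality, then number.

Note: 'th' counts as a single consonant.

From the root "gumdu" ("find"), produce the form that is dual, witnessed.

gumduathe

Attach evidentiality witnessed -a → gumdua.
Attach number dual -the → gumduathe.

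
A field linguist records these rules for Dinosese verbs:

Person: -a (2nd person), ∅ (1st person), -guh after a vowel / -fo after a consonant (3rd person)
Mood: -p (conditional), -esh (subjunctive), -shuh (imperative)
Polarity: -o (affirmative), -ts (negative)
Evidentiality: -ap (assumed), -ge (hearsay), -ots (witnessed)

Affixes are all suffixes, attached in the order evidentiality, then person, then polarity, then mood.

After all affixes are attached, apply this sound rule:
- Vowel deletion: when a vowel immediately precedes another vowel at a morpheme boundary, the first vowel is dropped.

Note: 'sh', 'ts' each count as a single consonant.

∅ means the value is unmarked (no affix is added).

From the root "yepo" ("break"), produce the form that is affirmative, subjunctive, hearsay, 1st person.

yepogesh

Attach evidentiality hearsay -ge → yepoge.
person = 1st person: zero marking, form stays yepoge.
Attach polarity affirmative -o → yepogeo.
Attach mood subjunctive -esh → yepogeoesh.
Apply vowel deletion: yepogeoesh → yepogesh.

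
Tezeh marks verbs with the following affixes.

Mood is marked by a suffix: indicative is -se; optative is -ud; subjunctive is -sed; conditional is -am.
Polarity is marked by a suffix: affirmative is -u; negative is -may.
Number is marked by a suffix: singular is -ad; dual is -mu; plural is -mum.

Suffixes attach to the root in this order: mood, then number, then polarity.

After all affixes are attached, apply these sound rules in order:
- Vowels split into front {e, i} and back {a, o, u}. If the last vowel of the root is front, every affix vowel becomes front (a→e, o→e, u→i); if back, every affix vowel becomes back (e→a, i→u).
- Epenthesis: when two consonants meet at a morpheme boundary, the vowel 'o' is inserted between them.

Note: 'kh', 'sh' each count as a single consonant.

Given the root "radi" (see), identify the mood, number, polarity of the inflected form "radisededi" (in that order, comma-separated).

subjunctive, singular, affirmative

Segment: radi-sed-ad-u.
mood: -sed → subjunctive.
number: -ad → singular.
polarity: -u → affirmative.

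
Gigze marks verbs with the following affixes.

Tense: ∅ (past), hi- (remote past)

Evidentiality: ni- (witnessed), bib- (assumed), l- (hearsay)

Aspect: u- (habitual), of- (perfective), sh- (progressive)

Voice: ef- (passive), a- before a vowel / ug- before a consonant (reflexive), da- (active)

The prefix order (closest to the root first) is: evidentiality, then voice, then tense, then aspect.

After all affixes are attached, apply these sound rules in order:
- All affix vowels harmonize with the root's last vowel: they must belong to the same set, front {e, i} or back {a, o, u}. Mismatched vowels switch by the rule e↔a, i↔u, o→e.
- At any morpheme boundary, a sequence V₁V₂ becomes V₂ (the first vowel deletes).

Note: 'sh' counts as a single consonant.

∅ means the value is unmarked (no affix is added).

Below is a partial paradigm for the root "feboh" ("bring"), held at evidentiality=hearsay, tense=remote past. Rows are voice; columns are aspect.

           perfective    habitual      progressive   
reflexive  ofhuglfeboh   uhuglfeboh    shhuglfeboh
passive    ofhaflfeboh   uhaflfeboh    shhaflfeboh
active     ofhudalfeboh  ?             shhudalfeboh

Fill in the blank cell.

Attach evidentiality hearsay l- → lfeboh.
Attach voice active da- → dalfeboh.
Attach tense remote past hi- → hidalfeboh.
Attach aspect habitual u- → uhidalfeboh.
Apply vowel harmony: uhidalfeboh → uhudalfeboh.
Vowel deletion: no change.

uhudalfeboh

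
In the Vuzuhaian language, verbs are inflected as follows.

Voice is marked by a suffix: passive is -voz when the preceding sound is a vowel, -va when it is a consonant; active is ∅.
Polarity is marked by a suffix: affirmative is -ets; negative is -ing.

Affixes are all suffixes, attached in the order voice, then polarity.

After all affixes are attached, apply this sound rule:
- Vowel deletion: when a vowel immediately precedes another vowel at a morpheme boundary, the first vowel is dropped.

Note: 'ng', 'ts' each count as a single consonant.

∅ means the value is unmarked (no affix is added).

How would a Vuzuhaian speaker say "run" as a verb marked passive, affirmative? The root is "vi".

vivozets

Attach voice passive -voz (after vowel 'i') → vivoz.
Attach polarity affirmative -ets → vivozets.
Vowel deletion: no change.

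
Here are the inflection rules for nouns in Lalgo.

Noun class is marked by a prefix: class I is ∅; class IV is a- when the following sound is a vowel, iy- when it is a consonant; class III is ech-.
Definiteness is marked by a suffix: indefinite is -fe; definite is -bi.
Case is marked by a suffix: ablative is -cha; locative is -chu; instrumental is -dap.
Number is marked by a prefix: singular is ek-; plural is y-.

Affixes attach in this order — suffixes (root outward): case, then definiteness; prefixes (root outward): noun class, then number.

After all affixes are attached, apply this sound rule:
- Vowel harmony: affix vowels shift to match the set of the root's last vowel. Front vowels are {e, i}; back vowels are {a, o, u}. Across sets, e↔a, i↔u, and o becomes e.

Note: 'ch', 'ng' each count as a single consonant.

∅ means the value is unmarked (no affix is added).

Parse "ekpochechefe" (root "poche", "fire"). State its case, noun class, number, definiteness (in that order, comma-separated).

Segment: ek-poche-cha-fe.
case: -cha → ablative.
noun class: ∅ → class I.
number: ek- → singular.
definiteness: -fe → indefinite.

ablative, class I, singular, indefinite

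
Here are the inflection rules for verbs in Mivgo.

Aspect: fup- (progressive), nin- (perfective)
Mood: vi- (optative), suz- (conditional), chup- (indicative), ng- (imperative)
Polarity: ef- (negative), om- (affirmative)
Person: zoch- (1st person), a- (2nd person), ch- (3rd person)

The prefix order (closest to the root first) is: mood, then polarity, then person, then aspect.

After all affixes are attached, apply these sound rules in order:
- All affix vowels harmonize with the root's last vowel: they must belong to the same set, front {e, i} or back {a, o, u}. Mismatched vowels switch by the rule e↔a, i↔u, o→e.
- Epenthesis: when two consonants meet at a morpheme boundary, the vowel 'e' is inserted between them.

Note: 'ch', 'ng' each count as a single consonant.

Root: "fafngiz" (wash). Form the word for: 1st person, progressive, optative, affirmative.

fipezechemevifafngiz

Attach mood optative vi- → vifafngiz.
Attach polarity affirmative om- → omvifafngiz.
Attach person 1st person zoch- → zochomvifafngiz.
Attach aspect progressive fup- → fupzochomvifafngiz.
Apply vowel harmony: fupzochomvifafngiz → fipzechemvifafngiz.
Apply epenthesis: fipzechemvifafngiz → fipezechemevifafngiz.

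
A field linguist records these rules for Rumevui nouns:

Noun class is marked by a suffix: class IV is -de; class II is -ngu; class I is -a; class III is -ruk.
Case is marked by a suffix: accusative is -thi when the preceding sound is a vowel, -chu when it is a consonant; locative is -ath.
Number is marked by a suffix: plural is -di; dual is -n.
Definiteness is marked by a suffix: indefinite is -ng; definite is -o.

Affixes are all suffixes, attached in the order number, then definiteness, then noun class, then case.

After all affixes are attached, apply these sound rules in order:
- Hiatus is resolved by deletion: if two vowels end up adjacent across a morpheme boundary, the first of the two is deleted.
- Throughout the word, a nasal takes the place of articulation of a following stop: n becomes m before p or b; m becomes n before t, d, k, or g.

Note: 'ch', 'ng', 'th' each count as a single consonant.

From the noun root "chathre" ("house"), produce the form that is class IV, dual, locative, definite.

chathrenodath

Attach number dual -n → chathren.
Attach definiteness definite -o → chathreno.
Attach noun class class IV -de → chathrenode.
Attach case locative -ath → chathrenodeath.
Apply vowel deletion: chathrenodeath → chathrenodath.
Nasal assimilation: no change.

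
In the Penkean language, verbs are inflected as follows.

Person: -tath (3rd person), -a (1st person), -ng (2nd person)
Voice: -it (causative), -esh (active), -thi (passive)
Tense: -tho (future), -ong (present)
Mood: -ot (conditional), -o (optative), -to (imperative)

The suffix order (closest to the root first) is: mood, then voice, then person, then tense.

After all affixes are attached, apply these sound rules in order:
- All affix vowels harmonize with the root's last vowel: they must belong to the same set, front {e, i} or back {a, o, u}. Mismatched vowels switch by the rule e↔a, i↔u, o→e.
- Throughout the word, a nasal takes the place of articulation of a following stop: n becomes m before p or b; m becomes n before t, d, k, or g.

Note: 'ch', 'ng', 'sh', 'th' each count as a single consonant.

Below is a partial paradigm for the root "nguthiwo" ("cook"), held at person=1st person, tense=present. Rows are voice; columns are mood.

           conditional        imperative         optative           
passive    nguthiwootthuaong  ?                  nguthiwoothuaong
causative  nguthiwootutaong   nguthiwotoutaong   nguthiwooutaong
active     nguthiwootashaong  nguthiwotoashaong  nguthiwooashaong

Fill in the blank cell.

nguthiwotothuaong

Attach mood imperative -to → nguthiwoto.
Attach voice passive -thi → nguthiwotothi.
Attach person 1st person -a → nguthiwotothia.
Attach tense present -ong → nguthiwotothiaong.
Apply vowel harmony: nguthiwotothiaong → nguthiwotothuaong.
Nasal assimilation: no change.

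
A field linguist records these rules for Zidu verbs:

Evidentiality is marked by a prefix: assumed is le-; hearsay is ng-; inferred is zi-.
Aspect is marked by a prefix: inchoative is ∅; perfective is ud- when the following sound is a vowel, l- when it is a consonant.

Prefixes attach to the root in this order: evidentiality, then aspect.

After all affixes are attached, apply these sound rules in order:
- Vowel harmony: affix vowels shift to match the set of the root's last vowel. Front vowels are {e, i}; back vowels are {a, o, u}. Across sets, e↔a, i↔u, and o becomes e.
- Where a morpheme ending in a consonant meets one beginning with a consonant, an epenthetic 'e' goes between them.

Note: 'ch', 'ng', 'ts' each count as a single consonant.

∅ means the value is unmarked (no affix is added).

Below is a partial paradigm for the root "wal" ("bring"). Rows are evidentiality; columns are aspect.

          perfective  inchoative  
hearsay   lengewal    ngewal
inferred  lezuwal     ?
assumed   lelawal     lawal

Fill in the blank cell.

Attach evidentiality inferred zi- → ziwal.
aspect = inchoative: zero marking, form stays ziwal.
Apply vowel harmony: ziwal → zuwal.
Epenthesis: no change.

zuwal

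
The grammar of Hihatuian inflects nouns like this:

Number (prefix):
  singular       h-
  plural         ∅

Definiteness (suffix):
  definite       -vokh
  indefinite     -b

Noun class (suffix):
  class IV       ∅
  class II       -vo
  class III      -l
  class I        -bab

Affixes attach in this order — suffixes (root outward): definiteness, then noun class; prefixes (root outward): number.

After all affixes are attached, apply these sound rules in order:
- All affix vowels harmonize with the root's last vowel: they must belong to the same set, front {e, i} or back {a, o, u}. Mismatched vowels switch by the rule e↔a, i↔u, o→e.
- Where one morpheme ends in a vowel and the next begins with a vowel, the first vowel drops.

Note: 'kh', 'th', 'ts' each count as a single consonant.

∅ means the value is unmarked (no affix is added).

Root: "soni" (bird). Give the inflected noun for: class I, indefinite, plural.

sonibbeb

Attach definiteness indefinite -b → sonib.
Attach noun class class I -bab → sonibbab.
number = plural: zero marking, form stays sonibbab.
Apply vowel harmony: sonibbab → sonibbeb.
Vowel deletion: no change.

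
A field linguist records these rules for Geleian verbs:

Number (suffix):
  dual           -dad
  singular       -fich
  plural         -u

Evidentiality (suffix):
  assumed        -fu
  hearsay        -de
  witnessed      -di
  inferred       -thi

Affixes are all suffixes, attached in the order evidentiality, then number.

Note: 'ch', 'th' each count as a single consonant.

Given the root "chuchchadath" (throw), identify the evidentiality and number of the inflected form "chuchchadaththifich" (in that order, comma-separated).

inferred, singular

Segment: chuchchadath-thi-fich.
evidentiality: -thi → inferred.
number: -fich → singular.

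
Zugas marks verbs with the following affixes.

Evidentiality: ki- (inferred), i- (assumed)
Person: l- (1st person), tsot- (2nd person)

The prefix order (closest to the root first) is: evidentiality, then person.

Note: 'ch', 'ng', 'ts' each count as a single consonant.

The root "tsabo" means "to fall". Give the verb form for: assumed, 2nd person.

Attach evidentiality assumed i- → itsabo.
Attach person 2nd person tsot- → tsotitsabo.

tsotitsabo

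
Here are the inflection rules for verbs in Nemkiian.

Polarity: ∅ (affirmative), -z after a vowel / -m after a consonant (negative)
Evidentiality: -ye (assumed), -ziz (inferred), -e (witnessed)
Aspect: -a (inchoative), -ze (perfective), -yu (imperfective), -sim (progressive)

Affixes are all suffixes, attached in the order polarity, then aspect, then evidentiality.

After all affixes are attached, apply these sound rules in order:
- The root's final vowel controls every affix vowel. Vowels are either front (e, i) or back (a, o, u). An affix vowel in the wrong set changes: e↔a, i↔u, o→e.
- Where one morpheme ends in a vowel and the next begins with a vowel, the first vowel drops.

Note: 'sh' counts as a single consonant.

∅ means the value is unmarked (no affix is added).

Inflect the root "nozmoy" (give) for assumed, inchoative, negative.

nozmoymaya

Attach polarity negative -m (after consonant 'y') → nozmoym.
Attach aspect inchoative -a → nozmoyma.
Attach evidentiality assumed -ye → nozmoymaye.
Apply vowel harmony: nozmoymaye → nozmoymaya.
Vowel deletion: no change.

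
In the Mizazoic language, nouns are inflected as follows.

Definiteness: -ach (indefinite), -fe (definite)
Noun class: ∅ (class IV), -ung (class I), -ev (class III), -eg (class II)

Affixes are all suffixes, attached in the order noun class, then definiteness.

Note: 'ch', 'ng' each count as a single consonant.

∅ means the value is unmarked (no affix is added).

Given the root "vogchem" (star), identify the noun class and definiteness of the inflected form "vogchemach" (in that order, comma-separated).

class IV, indefinite

Segment: vogchem-ach.
noun class: ∅ → class IV.
definiteness: -ach → indefinite.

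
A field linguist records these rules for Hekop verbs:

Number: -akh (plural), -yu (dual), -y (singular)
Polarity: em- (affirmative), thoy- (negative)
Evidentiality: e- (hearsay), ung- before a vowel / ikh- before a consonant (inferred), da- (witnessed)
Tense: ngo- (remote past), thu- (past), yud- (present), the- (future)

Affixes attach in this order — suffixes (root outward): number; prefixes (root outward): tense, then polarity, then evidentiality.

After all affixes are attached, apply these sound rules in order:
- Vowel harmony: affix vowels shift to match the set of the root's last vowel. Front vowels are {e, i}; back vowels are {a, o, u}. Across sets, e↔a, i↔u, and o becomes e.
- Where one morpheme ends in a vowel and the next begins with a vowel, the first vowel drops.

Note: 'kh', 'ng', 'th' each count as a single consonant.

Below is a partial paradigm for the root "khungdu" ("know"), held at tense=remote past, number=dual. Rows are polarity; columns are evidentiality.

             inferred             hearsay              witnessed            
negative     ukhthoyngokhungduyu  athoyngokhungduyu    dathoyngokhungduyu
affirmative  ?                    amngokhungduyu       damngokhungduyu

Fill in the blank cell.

Attach tense remote past ngo- → ngokhungdu.
Attach polarity affirmative em- → emngokhungdu.
Attach number dual -yu → emngokhungduyu.
Attach evidentiality inferred ung- (before vowel 'e') → ungemngokhungduyu.
Apply vowel harmony: ungemngokhungduyu → ungamngokhungduyu.
Vowel deletion: no change.

ungamngokhungduyu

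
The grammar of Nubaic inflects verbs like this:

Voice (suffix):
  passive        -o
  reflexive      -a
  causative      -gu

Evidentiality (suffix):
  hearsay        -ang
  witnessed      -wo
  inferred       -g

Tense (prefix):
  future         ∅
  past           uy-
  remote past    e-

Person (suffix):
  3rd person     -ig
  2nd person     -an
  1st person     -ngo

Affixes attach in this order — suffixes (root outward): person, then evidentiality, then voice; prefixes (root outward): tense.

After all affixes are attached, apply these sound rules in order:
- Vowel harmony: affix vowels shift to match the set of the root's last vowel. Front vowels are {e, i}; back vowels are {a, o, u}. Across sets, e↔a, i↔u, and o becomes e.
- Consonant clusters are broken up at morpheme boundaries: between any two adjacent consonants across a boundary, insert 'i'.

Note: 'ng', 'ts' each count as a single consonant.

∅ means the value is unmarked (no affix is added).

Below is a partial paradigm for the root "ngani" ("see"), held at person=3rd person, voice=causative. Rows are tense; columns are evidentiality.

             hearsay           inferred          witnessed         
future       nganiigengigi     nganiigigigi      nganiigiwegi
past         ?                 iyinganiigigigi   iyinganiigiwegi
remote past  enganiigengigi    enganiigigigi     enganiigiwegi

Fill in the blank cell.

Attach person 3rd person -ig → nganiig.
Attach evidentiality hearsay -ang → nganiigang.
Attach tense past uy- → uynganiigang.
Attach voice causative -gu → uynganiiganggu.
Apply vowel harmony: uynganiiganggu → iynganiigenggi.
Apply epenthesis: iynganiigenggi → iyinganiigengigi.

iyinganiigengigi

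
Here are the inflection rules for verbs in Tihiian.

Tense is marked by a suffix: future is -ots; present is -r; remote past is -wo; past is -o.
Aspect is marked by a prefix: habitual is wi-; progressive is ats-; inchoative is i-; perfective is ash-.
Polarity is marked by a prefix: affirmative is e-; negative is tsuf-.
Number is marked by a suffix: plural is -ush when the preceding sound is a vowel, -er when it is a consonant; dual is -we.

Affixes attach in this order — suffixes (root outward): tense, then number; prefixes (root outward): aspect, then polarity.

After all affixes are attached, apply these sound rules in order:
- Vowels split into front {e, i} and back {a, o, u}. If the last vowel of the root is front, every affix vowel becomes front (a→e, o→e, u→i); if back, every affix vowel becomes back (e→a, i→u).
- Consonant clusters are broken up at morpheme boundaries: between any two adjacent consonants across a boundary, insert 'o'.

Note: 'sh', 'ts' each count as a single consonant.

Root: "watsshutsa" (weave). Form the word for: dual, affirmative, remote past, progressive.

Attach aspect progressive ats- → atswatsshutsa.
Attach tense remote past -wo → atswatsshutsawo.
Attach number dual -we → atswatsshutsawowe.
Attach polarity affirmative e- → eatswatsshutsawowe.
Apply vowel harmony: eatswatsshutsawowe → aatswatsshutsawowa.
Apply epenthesis: aatswatsshutsawowa → aatsowatsshutsawowa.

aatsowatsshutsawowa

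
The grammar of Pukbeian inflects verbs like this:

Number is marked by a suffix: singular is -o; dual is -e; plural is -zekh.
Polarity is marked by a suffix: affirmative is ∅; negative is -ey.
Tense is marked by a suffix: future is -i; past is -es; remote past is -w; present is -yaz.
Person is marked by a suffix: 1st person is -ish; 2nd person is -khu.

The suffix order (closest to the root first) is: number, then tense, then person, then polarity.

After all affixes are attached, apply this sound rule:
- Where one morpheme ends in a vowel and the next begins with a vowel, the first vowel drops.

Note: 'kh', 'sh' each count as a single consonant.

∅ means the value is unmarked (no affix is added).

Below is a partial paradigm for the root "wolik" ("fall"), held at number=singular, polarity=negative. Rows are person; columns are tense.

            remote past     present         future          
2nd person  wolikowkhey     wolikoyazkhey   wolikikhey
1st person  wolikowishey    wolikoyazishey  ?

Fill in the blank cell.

Attach number singular -o → woliko.
Attach tense future -i → wolikoi.
Attach person 1st person -ish → wolikoiish.
Attach polarity negative -ey → wolikoiishey.
Apply vowel deletion: wolikoiishey → wolikishey.

wolikishey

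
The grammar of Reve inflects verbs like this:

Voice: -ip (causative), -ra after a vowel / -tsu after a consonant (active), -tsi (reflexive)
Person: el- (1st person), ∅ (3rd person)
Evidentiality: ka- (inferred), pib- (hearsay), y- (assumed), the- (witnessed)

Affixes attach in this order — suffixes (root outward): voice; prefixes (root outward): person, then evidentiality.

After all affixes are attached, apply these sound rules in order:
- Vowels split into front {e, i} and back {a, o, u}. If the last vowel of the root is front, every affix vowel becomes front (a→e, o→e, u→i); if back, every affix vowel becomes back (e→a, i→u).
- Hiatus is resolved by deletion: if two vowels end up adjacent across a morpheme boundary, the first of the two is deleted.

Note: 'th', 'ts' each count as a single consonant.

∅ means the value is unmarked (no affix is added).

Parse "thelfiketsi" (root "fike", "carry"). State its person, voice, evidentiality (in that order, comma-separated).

Segment: the-el-fike-tsi.
person: el- → 1st person.
voice: -tsi → reflexive.
evidentiality: the- → witnessed.

1st person, reflexive, witnessed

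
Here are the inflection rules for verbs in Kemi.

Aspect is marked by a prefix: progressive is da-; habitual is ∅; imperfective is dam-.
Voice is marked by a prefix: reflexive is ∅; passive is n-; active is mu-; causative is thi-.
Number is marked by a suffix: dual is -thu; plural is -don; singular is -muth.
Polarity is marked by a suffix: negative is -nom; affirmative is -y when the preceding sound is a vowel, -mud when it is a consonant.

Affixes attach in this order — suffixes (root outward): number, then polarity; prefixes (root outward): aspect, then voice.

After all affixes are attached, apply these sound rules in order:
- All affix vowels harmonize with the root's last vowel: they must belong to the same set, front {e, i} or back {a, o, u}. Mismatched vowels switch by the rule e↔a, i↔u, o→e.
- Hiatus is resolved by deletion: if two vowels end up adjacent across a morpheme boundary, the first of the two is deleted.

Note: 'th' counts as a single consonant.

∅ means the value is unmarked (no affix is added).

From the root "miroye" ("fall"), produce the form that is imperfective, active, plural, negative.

Attach aspect imperfective dam- → dammiroye.
Attach voice active mu- → mudammiroye.
Attach number plural -don → mudammiroyedon.
Attach polarity negative -nom → mudammiroyedonnom.
Apply vowel harmony: mudammiroyedonnom → midemmiroyedennem.
Vowel deletion: no change.

midemmiroyedennem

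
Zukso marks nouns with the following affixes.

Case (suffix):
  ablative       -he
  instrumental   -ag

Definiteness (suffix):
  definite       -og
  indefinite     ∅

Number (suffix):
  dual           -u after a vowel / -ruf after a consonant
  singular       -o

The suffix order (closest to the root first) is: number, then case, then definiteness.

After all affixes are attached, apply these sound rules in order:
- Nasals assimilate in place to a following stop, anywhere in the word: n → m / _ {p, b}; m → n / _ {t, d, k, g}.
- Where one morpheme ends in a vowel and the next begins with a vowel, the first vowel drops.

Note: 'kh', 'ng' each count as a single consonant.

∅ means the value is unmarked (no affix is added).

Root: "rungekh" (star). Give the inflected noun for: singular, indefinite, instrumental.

rungekhag

Attach number singular -o → rungekho.
Attach case instrumental -ag → rungekhoag.
definiteness = indefinite: zero marking, form stays rungekhoag.
Nasal assimilation: no change.
Apply vowel deletion: rungekhoag → rungekhag.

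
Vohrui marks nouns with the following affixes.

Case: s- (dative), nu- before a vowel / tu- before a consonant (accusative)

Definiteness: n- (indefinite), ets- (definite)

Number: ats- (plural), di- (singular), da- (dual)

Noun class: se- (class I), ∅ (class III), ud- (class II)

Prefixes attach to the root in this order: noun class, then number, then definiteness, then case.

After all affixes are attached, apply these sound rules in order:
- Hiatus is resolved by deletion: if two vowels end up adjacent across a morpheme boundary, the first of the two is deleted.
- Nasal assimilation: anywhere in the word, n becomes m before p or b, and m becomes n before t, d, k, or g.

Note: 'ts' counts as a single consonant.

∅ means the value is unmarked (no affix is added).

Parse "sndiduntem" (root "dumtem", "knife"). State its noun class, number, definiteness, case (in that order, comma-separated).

class III, singular, indefinite, dative

Segment: s-n-di-dumtem.
noun class: ∅ → class III.
number: di- → singular.
definiteness: n- → indefinite.
case: s- → dative.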